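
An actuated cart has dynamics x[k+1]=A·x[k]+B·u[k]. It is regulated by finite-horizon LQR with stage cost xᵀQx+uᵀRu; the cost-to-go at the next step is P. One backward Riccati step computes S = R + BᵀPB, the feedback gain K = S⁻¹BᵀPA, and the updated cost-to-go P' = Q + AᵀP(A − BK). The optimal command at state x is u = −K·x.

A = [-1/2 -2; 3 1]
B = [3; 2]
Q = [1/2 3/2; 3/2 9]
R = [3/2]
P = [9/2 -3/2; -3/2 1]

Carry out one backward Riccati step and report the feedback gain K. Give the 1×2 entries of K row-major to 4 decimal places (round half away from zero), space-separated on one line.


-0.4554 -0.8393

BᵀP = [10.5000 -2.5000]
S = R + BᵀPB = [3/2] + [26.5000] = [28.0000]
BᵀPA = [-12.7500 -23.5000]
K = S⁻¹·BᵀPA = [-0.4554 -0.8393]
A−BK = [0.8661 0.5179; 3.9107 2.6786]
AᵀP(A−BK) = [8.8192 6.5491; 6.5491 5.2768]
P' = Q + AᵀP(A−BK) = [9.3192 8.0491; 8.0491 14.2768]
tr(P') = 23.5960


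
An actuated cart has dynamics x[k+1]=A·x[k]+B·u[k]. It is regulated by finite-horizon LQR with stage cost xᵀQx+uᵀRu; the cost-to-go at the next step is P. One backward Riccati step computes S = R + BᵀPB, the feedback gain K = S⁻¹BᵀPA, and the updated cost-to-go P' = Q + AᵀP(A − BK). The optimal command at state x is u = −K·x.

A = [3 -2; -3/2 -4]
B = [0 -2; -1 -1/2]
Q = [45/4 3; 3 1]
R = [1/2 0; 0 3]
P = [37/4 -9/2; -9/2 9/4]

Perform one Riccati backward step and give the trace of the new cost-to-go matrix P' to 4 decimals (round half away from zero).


21.7787

BᵀP = [4.5000 -2.2500; -16.2500 7.8750]
S = R + BᵀPB = [1/2 0; 0 3] + [2.2500 -7.8750; -7.8750 28.5625] = [2.7500 -7.8750; -7.8750 31.5625]
BᵀPA = [16.8750 0.0000; -60.5625 1.0000]
K = S⁻¹·BᵀPA = [2.2472 0.3178; -1.3581 0.1110]
A−BK = [0.2837 -1.7781; 0.0681 -3.6267]
AᵀP(A−BK) = [8.6397 -0.1419; -0.1419 0.8890]
P' = Q + AᵀP(A−BK) = [19.8897 2.8581; 2.8581 1.8890]
tr(P') = 21.7787


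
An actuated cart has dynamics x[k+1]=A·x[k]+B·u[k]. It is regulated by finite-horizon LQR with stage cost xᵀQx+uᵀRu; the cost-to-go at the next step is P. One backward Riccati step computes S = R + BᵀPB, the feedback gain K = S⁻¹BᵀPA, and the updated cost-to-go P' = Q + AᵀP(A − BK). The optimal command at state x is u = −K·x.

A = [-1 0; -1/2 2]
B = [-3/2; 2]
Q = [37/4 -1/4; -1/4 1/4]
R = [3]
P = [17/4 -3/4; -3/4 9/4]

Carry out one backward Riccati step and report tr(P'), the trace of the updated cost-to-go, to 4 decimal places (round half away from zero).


16.7230

BᵀP = [-7.8750 5.6250]
S = R + BᵀPB = [3] + [23.0625] = [26.0625]
BᵀPA = [5.0625 11.2500]
K = S⁻¹·BᵀPA = [0.1942 0.4317]
A−BK = [-0.7086 0.6475; -0.8885 1.1367]
AᵀP(A−BK) = [3.0791 -2.9353; -2.9353 4.1439]
P' = Q + AᵀP(A−BK) = [12.3291 -3.1853; -3.1853 4.3939]
tr(P') = 16.7230


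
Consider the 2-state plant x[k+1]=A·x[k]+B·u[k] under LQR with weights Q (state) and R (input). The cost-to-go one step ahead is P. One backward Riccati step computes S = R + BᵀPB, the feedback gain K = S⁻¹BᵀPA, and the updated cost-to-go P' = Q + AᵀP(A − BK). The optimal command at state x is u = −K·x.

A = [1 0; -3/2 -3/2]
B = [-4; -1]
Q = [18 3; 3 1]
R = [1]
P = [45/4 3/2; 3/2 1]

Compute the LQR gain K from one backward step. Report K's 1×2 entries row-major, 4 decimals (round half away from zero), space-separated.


-0.1856 0.0541

BᵀP = [-46.5000 -7.0000]
S = R + BᵀPB = [1] + [193.0000] = [194.0000]
BᵀPA = [-36.0000 10.5000]
K = S⁻¹·BᵀPA = [-0.1856 0.0541]
A−BK = [0.2577 0.2165; -1.6856 -1.4459]
AᵀP(A−BK) = [2.3196 1.9485; 1.9485 1.6817]
P' = Q + AᵀP(A−BK) = [20.3196 4.9485; 4.9485 2.6817]
tr(P') = 23.0013


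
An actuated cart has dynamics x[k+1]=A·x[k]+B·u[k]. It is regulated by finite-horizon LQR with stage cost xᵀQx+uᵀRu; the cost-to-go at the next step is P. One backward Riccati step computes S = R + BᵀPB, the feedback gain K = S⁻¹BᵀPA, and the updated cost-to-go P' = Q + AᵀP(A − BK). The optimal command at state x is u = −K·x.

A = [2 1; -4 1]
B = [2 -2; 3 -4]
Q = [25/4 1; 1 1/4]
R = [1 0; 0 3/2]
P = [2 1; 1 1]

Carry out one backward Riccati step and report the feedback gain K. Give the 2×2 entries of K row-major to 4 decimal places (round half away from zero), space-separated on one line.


BᵀP = [7.0000 5.0000; -8.0000 -6.0000]
S = R + BᵀPB = [1 0; 0 3/2] + [29.0000 -34.0000; -34.0000 40.0000] = [30.0000 -34.0000; -34.0000 41.5000]
BᵀPA = [-6.0000 12.0000; 8.0000 -14.0000]
K = S⁻¹·BᵀPA = [0.2584 0.2472; 0.4045 -0.1348]
A−BK = [2.2921 0.2360; -3.1573 -0.2809]
AᵀP(A−BK) = [6.3146 0.5618; 0.5618 0.1461]
P' = Q + AᵀP(A−BK) = [12.5646 1.5618; 1.5618 0.3961]
tr(P') = 12.9607

0.2584 0.2472 0.4045 -0.1348


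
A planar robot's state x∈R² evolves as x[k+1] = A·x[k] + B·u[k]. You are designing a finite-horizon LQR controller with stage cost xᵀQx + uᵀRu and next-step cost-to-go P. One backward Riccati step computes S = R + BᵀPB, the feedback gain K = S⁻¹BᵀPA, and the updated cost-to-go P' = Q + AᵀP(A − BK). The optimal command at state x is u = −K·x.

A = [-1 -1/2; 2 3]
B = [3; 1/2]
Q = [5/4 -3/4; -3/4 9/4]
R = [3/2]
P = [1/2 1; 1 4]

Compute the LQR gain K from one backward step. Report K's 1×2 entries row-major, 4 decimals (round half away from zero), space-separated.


BᵀP = [2.0000 5.0000]
S = R + BᵀPB = [3/2] + [8.5000] = [10.0000]
BᵀPA = [8.0000 14.0000]
K = S⁻¹·BᵀPA = [0.8000 1.4000]
A−BK = [-3.4000 -4.7000; 1.6000 2.3000]
AᵀP(A−BK) = [6.1000 9.0500; 9.0500 13.5250]
P' = Q + AᵀP(A−BK) = [7.3500 8.3000; 8.3000 15.7750]
tr(P') = 23.1250

0.8000 1.4000


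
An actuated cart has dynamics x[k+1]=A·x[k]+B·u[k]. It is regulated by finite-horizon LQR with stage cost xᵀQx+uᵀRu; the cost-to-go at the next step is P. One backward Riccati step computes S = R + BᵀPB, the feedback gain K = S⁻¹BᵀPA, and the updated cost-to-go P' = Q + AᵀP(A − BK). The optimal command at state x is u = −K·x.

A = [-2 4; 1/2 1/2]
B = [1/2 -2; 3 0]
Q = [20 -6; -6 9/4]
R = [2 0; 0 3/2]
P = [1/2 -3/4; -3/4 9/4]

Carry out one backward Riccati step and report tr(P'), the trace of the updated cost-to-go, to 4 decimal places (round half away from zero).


25.5671

BᵀP = [-2.0000 6.3750; -1.0000 1.5000]
S = R + BᵀPB = [2 0; 0 3/2] + [18.1250 4.0000; 4.0000 2.0000] = [20.1250 4.0000; 4.0000 3.5000]
BᵀPA = [7.1875 -4.8125; 2.7500 -3.2500]
K = S⁻¹·BᵀPA = [0.2600 -0.0706; 0.4885 -0.8479]
A−BK = [-1.1530 2.3396; -0.2801 0.7118]
AᵀP(A−BK) = [0.8500 -1.3483; -1.3483 2.4671]
P' = Q + AᵀP(A−BK) = [20.8500 -7.3483; -7.3483 4.7171]
tr(P') = 25.5671


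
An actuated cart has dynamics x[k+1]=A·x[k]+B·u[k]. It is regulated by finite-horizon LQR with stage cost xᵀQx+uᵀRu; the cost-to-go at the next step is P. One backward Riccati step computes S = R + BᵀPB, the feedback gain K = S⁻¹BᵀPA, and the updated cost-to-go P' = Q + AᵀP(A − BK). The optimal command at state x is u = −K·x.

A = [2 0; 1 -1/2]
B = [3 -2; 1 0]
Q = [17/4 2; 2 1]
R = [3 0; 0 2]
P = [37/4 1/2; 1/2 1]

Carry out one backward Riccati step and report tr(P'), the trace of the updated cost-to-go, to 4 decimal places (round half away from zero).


6.5782

BᵀP = [28.2500 2.5000; -18.5000 -1.0000]
S = R + BᵀPB = [3 0; 0 2] + [87.2500 -56.5000; -56.5000 37.0000] = [90.2500 -56.5000; -56.5000 39.0000]
BᵀPA = [59.0000 -1.2500; -38.0000 0.5000]
K = S⁻¹·BᵀPA = [0.4702 -0.0626; -0.2931 -0.0779]
A−BK = [0.0031 0.0321; 0.5298 -0.4374]
AᵀP(A−BK) = [1.1176 -0.2656; -0.2656 0.2107]
P' = Q + AᵀP(A−BK) = [5.3676 1.7344; 1.7344 1.2107]
tr(P') = 6.5782


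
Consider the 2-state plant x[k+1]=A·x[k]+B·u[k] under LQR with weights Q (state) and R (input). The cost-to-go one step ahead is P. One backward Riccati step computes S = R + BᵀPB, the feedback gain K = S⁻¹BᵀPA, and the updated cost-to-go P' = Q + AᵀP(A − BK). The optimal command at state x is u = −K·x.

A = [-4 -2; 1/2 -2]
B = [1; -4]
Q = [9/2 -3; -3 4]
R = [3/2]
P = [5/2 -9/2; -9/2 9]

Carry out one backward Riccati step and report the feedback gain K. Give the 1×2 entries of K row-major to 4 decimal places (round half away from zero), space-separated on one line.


BᵀP = [20.5000 -40.5000]
S = R + BᵀPB = [3/2] + [182.5000] = [184.0000]
BᵀPA = [-102.2500 40.0000]
K = S⁻¹·BᵀPA = [-0.5557 0.2174]
A−BK = [-3.4443 -2.2174; -1.7228 -1.1304]
AᵀP(A−BK) = [3.4290 1.7283; 1.7283 1.3043]
P' = Q + AᵀP(A−BK) = [7.9290 -1.2717; -1.2717 5.3043]
tr(P') = 13.2334

-0.5557 0.2174


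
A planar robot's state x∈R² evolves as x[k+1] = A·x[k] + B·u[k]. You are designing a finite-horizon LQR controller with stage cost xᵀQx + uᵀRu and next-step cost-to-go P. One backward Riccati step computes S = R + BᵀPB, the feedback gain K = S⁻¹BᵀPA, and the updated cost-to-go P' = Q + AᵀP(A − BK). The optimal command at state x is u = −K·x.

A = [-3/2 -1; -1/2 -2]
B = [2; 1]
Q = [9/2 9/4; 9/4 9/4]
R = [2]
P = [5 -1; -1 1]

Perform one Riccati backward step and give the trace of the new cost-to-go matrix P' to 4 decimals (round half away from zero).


BᵀP = [9.0000 -1.0000]
S = R + BᵀPB = [2] + [17.0000] = [19.0000]
BᵀPA = [-13.0000 -7.0000]
K = S⁻¹·BᵀPA = [-0.6842 -0.3684]
A−BK = [-0.1316 -0.2632; 0.1842 -1.6316]
AᵀP(A−BK) = [1.1053 0.2105; 0.2105 2.4211]
P' = Q + AᵀP(A−BK) = [5.6053 2.4605; 2.4605 4.6711]
tr(P') = 10.2763

10.2763


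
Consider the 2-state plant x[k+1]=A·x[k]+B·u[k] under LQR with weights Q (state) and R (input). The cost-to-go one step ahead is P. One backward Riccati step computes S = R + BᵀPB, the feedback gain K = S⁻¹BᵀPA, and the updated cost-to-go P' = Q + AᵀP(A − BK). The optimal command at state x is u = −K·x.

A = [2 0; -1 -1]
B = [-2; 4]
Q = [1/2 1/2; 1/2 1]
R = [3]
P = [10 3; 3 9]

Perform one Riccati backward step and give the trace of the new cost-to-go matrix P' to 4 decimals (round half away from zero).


25.8022

BᵀP = [-8.0000 30.0000]
S = R + BᵀPB = [3] + [136.0000] = [139.0000]
BᵀPA = [-46.0000 -30.0000]
K = S⁻¹·BᵀPA = [-0.3309 -0.2158]
A−BK = [1.3381 -0.4317; 0.3237 -0.1367]
AᵀP(A−BK) = [21.7770 -6.9281; -6.9281 2.5252]
P' = Q + AᵀP(A−BK) = [22.2770 -6.4281; -6.4281 3.5252]
tr(P') = 25.8022


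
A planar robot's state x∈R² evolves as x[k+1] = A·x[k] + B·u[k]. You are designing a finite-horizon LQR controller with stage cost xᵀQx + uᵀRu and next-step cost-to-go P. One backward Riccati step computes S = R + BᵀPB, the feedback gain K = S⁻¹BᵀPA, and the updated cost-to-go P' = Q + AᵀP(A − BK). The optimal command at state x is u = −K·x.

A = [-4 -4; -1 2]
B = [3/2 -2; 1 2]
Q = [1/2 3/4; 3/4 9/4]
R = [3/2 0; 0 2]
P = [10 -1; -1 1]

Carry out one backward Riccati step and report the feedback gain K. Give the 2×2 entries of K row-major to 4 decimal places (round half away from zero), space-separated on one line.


-1.6167 -0.8473 0.6873 1.3228

BᵀP = [14.0000 -0.5000; -22.0000 4.0000]
S = R + BᵀPB = [3/2 0; 0 2] + [20.5000 -29.0000; -29.0000 52.0000] = [22.0000 -29.0000; -29.0000 54.0000]
BᵀPA = [-55.5000 -57.0000; 84.0000 96.0000]
K = S⁻¹·BᵀPA = [-1.6167 -0.8473; 0.6873 1.3228]
A−BK = [-0.2003 -0.0836; -0.7579 0.2017]
AᵀP(A−BK) = [5.5375 3.8646; 3.8646 4.7205]
P' = Q + AᵀP(A−BK) = [6.0375 4.6146; 4.6146 6.9705]
tr(P') = 13.0079


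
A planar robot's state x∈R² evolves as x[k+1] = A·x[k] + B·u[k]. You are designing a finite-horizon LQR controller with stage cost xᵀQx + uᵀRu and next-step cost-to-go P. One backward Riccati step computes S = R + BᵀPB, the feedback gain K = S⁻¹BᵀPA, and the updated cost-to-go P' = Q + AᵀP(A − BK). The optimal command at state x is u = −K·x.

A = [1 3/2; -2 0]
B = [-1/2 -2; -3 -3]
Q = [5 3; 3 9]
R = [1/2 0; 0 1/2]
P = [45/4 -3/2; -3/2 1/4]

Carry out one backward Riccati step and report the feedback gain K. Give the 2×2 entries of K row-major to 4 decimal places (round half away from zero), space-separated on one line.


BᵀP = [-1.1250 0.0000; -18.0000 2.2500]
S = R + BᵀPB = [1/2 0; 0 1/2] + [0.5625 2.2500; 2.2500 29.2500] = [1.0625 2.2500; 2.2500 29.7500]
BᵀPA = [-1.1250 -1.6875; -22.5000 -27.0000]
K = S⁻¹·BᵀPA = [0.6463 0.3973; -0.8052 -0.9376]
A−BK = [-0.2872 -0.1766; -2.4768 -1.6210]
AᵀP(A−BK) = [0.8605 0.7257; 0.7257 0.6675]
P' = Q + AᵀP(A−BK) = [5.8605 3.7257; 3.7257 9.6675]
tr(P') = 15.5280

0.6463 0.3973 -0.8052 -0.9376


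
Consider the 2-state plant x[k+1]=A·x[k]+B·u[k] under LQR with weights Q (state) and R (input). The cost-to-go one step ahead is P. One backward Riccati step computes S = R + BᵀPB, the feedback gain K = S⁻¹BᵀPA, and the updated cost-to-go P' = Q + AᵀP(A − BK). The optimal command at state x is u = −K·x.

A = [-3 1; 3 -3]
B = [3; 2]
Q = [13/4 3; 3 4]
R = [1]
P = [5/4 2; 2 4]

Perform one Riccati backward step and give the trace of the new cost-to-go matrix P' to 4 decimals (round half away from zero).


14.5706

BᵀP = [7.7500 14.0000]
S = R + BᵀPB = [1] + [51.2500] = [52.2500]
BᵀPA = [18.7500 -34.2500]
K = S⁻¹·BᵀPA = [0.3589 -0.6555]
A−BK = [-4.0766 2.9665; 2.2823 -1.6890]
AᵀP(A−BK) = [4.5215 -3.4593; -3.4593 2.7990]
P' = Q + AᵀP(A−BK) = [7.7715 -0.4593; -0.4593 6.7990]
tr(P') = 14.5706


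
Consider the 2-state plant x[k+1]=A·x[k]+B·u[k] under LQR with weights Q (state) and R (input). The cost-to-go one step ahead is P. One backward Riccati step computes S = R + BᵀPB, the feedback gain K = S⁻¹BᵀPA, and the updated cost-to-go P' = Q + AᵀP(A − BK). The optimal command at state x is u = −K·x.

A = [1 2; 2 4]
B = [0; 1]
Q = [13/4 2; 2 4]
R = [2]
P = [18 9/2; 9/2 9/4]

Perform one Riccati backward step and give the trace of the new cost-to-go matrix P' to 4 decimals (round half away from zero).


BᵀP = [4.5000 2.2500]
S = R + BᵀPB = [2] + [2.2500] = [4.2500]
BᵀPA = [9.0000 18.0000]
K = S⁻¹·BᵀPA = [2.1176 4.2353]
A−BK = [1.0000 2.0000; -0.1176 -0.2353]
AᵀP(A−BK) = [25.9412 51.8824; 51.8824 103.7647]
P' = Q + AᵀP(A−BK) = [29.1912 53.8824; 53.8824 107.7647]
tr(P') = 136.9559

136.9559


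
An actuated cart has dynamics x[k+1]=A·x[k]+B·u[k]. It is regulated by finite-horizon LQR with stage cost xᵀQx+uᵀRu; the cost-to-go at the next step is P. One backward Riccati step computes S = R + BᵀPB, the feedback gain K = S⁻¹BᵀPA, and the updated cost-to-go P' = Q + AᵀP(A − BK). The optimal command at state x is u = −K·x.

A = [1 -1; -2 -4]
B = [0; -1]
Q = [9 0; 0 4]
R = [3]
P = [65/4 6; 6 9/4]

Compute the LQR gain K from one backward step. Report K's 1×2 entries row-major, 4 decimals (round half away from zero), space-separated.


BᵀP = [-6.0000 -2.2500]
S = R + BᵀPB = [3] + [2.2500] = [5.2500]
BᵀPA = [-1.5000 15.0000]
K = S⁻¹·BᵀPA = [-0.2857 2.8571]
A−BK = [1.0000 -1.0000; -2.2857 -1.1429]
AᵀP(A−BK) = [0.8214 -5.9643; -5.9643 57.3929]
P' = Q + AᵀP(A−BK) = [9.8214 -5.9643; -5.9643 61.3929]
tr(P') = 71.2143

-0.2857 2.8571


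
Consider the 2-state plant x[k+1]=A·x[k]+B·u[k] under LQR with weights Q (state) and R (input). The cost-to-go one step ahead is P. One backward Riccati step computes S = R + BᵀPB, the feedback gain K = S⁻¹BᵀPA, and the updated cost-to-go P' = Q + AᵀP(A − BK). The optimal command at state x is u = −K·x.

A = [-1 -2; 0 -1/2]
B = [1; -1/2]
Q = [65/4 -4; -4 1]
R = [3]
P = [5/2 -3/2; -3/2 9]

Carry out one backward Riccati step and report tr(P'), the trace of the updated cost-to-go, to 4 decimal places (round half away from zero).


BᵀP = [3.2500 -6.0000]
S = R + BᵀPB = [3] + [6.2500] = [9.2500]
BᵀPA = [-3.2500 -3.5000]
K = S⁻¹·BᵀPA = [-0.3514 -0.3784]
A−BK = [-0.6486 -1.6216; -0.1757 -0.6892]
AᵀP(A−BK) = [1.3581 3.0203; 3.0203 7.9257]
P' = Q + AᵀP(A−BK) = [17.6081 -0.9797; -0.9797 8.9257]
tr(P') = 26.5338

26.5338


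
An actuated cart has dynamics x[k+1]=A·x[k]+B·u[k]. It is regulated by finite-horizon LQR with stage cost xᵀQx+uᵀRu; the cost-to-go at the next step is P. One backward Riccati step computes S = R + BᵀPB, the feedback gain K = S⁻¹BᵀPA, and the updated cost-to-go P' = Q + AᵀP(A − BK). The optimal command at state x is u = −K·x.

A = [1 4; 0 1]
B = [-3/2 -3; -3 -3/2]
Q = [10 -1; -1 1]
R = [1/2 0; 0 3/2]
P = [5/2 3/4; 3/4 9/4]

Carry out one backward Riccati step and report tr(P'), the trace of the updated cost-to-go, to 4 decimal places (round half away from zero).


BᵀP = [-6.0000 -7.8750; -8.6250 -5.6250]
S = R + BᵀPB = [1/2 0; 0 3/2] + [32.6250 29.8125; 29.8125 34.3125] = [33.1250 29.8125; 29.8125 35.8125]
BᵀPA = [-6.0000 -31.8750; -8.6250 -40.1250]
K = S⁻¹·BᵀPA = [0.1420 0.1839; -0.3591 -1.2735]
A−BK = [0.1358 0.4554; -0.1125 -0.3586]
AᵀP(A−BK) = [0.2552 0.8694; 0.8694 3.0123]
P' = Q + AᵀP(A−BK) = [10.2552 -0.1306; -0.1306 4.0123]
tr(P') = 14.2675

14.2675


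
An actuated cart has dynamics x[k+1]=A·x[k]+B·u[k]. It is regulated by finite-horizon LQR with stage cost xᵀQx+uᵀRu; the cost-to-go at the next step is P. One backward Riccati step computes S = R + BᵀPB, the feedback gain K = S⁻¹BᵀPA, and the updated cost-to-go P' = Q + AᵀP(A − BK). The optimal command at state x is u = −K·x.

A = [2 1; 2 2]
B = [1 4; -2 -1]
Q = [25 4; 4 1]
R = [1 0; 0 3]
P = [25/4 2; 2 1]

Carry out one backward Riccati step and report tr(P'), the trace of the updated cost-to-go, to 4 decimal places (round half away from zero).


BᵀP = [2.2500 0.0000; 23.0000 7.0000]
S = R + BᵀPB = [1 0; 0 3] + [2.2500 9.0000; 9.0000 85.0000] = [3.2500 9.0000; 9.0000 88.0000]
BᵀPA = [4.5000 2.2500; 60.0000 37.0000]
K = S⁻¹·BᵀPA = [-0.7024 -0.6585; 0.7537 0.4878]
A−BK = [-0.3122 -0.2927; 1.3488 1.1707]
AᵀP(A−BK) = [2.9415 2.1951; 2.1951 1.6829]
P' = Q + AᵀP(A−BK) = [27.9415 6.1951; 6.1951 2.6829]
tr(P') = 30.6244

30.6244


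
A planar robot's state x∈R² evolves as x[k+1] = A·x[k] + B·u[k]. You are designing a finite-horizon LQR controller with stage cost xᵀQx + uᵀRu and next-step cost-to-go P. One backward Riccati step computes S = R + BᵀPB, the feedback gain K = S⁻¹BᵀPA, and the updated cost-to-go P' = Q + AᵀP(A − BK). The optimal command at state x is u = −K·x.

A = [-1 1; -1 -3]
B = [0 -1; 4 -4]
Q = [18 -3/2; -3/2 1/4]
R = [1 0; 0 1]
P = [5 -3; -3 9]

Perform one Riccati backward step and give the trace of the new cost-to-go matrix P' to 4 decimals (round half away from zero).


22.2122

BᵀP = [-12.0000 36.0000; 7.0000 -33.0000]
S = R + BᵀPB = [1 0; 0 1] + [144.0000 -132.0000; -132.0000 125.0000] = [145.0000 -132.0000; -132.0000 126.0000]
BᵀPA = [-24.0000 -120.0000; 26.0000 106.0000]
K = S⁻¹·BᵀPA = [0.4823 -1.3333; 0.7116 -0.5556]
A−BK = [-0.2884 0.4444; -0.0827 0.1111]
AᵀP(A−BK) = [1.0733 -1.5556; -1.5556 2.8889]
P' = Q + AᵀP(A−BK) = [19.0733 -3.0556; -3.0556 3.1389]
tr(P') = 22.2122


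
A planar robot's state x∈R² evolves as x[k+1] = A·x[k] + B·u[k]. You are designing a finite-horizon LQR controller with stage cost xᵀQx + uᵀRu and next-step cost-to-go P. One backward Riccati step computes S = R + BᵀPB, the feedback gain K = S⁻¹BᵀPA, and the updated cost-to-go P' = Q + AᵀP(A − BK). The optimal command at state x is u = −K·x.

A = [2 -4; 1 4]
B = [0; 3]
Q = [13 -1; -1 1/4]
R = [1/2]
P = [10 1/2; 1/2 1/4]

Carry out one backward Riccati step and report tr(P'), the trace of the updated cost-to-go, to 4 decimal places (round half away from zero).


195.1136

BᵀP = [1.5000 0.7500]
S = R + BᵀPB = [1/2] + [2.2500] = [2.7500]
BᵀPA = [3.7500 -3.0000]
K = S⁻¹·BᵀPA = [1.3636 -1.0909]
A−BK = [2.0000 -4.0000; -3.0909 7.2727]
AᵀP(A−BK) = [37.1364 -72.9091; -72.9091 144.7273]
P' = Q + AᵀP(A−BK) = [50.1364 -73.9091; -73.9091 144.9773]
tr(P') = 195.1136


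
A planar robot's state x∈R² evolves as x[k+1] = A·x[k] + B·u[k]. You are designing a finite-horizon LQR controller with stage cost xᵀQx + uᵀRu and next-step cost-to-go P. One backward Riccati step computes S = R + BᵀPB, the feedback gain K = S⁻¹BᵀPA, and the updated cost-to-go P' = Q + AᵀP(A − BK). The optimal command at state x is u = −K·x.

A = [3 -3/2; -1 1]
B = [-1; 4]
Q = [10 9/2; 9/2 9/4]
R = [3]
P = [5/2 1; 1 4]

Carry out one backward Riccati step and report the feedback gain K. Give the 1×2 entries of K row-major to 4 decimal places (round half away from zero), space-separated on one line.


-0.1707 0.2073

BᵀP = [1.5000 15.0000]
S = R + BᵀPB = [3] + [58.5000] = [61.5000]
BᵀPA = [-10.5000 12.7500]
K = S⁻¹·BᵀPA = [-0.1707 0.2073]
A−BK = [2.8293 -1.2927; -0.3171 0.1707]
AᵀP(A−BK) = [18.7073 -8.5732; -8.5732 3.9817]
P' = Q + AᵀP(A−BK) = [28.7073 -4.0732; -4.0732 6.2317]
tr(P') = 34.9390


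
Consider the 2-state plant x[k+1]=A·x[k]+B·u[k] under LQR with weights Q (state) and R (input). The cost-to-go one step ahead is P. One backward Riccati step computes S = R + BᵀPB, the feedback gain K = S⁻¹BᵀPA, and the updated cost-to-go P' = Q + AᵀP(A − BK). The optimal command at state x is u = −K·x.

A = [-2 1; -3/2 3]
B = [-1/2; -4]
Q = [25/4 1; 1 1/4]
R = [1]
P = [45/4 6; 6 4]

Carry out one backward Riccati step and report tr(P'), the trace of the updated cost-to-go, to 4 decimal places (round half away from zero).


BᵀP = [-29.6250 -19.0000]
S = R + BᵀPB = [1] + [90.8125] = [91.8125]
BᵀPA = [87.7500 -86.6250]
K = S⁻¹·BᵀPA = [0.9558 -0.9435]
A−BK = [-1.5221 0.5283; 2.3230 -0.7740]
AᵀP(A−BK) = [6.1327 -2.7080; -2.7080 1.5194]
P' = Q + AᵀP(A−BK) = [12.3827 -1.7080; -1.7080 1.7694]
tr(P') = 14.1521

14.1521


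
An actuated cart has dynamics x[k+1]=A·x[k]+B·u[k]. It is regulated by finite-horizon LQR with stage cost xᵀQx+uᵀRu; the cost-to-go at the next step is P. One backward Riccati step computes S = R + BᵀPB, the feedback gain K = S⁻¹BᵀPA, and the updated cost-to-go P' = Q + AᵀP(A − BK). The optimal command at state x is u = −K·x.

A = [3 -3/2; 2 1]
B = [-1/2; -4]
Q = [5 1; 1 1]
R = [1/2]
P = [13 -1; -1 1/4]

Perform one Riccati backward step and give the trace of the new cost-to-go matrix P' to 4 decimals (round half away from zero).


122.4167

BᵀP = [-2.5000 -0.5000]
S = R + BᵀPB = [1/2] + [3.2500] = [3.7500]
BᵀPA = [-8.5000 3.2500]
K = S⁻¹·BᵀPA = [-2.2667 0.8667]
A−BK = [1.8667 -1.0667; -7.0667 4.4667]
AᵀP(A−BK) = [86.7333 -50.6333; -50.6333 29.6833]
P' = Q + AᵀP(A−BK) = [91.7333 -49.6333; -49.6333 30.6833]
tr(P') = 122.4167


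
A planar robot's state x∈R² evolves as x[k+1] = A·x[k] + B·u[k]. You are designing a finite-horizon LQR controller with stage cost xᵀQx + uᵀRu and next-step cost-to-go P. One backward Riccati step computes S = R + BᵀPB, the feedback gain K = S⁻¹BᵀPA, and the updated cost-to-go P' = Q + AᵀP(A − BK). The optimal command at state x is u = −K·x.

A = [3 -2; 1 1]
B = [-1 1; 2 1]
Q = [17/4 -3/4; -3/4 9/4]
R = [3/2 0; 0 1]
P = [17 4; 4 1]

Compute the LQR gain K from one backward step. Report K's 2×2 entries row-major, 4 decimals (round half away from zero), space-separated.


-0.6422 0.4587 2.2569 -1.1835

BᵀP = [-9.0000 -2.0000; 21.0000 5.0000]
S = R + BᵀPB = [3/2 0; 0 1] + [5.0000 -11.0000; -11.0000 26.0000] = [6.5000 -11.0000; -11.0000 27.0000]
BᵀPA = [-29.0000 16.0000; 68.0000 -37.0000]
K = S⁻¹·BᵀPA = [-0.6422 0.4587; 2.2569 -1.1835]
A−BK = [0.1009 -0.3578; 0.0275 1.2661]
AᵀP(A−BK) = [5.9083 -3.2202; -3.2202 1.8716]
P' = Q + AᵀP(A−BK) = [10.1583 -3.9702; -3.9702 4.1216]
tr(P') = 14.2798


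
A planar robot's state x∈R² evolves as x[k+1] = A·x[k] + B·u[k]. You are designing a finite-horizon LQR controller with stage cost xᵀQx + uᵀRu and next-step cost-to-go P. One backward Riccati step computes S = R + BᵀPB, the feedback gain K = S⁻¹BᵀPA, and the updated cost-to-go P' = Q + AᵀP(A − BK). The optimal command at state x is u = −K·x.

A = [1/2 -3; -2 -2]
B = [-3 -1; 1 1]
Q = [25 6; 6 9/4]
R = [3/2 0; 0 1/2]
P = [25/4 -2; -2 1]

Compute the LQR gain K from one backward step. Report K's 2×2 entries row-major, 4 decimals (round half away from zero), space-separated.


-0.0888 0.7612 -0.6520 -0.2020

BᵀP = [-20.7500 7.0000; -8.2500 3.0000]
S = R + BᵀPB = [3/2 0; 0 1/2] + [69.2500 27.7500; 27.7500 11.2500] = [70.7500 27.7500; 27.7500 11.7500]
BᵀPA = [-24.3750 48.2500; -10.1250 18.7500]
K = S⁻¹·BᵀPA = [-0.0888 0.7612; -0.6520 -0.2020]
A−BK = [-0.4184 -0.9184; -1.2592 -2.5592]
AᵀP(A−BK) = [0.7967 1.1342; 1.1342 3.3092]
P' = Q + AᵀP(A−BK) = [25.7967 7.1342; 7.1342 5.5592]
tr(P') = 31.3559


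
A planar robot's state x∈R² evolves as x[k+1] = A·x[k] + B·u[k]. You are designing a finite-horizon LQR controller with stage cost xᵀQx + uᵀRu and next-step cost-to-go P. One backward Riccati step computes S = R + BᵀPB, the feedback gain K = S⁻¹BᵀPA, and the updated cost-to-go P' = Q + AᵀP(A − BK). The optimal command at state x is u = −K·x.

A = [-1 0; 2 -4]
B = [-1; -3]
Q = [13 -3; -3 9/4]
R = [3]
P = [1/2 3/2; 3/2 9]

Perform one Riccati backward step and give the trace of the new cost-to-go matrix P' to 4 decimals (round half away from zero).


21.8356

BᵀP = [-5.0000 -28.5000]
S = R + BᵀPB = [3] + [90.5000] = [93.5000]
BᵀPA = [-52.0000 114.0000]
K = S⁻¹·BᵀPA = [-0.5561 1.2193]
A−BK = [-1.5561 1.2193; 0.3316 -0.3422]
AᵀP(A−BK) = [1.5802 -2.5989; -2.5989 5.0053]
P' = Q + AᵀP(A−BK) = [14.5802 -5.5989; -5.5989 7.2553]
tr(P') = 21.8356


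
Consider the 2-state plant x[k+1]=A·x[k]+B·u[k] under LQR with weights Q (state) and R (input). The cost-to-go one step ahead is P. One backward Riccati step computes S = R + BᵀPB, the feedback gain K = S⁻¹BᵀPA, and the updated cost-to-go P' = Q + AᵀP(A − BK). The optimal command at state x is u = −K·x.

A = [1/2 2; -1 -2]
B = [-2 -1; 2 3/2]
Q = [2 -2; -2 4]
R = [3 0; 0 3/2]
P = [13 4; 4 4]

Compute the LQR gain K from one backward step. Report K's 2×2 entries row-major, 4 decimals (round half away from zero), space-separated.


-0.0361 -0.7229 -0.4217 -0.4337

BᵀP = [-18.0000 0.0000; -7.0000 2.0000]
S = R + BᵀPB = [3 0; 0 3/2] + [36.0000 18.0000; 18.0000 10.0000] = [39.0000 18.0000; 18.0000 11.5000]
BᵀPA = [-9.0000 -36.0000; -5.5000 -18.0000]
K = S⁻¹·BᵀPA = [-0.0361 -0.7229; -0.4217 -0.4337]
A−BK = [0.0060 0.1205; -0.2952 0.0964]
AᵀP(A−BK) = [0.6054 0.1084; 0.1084 2.1687]
P' = Q + AᵀP(A−BK) = [2.6054 -1.8916; -1.8916 6.1687]
tr(P') = 8.7741


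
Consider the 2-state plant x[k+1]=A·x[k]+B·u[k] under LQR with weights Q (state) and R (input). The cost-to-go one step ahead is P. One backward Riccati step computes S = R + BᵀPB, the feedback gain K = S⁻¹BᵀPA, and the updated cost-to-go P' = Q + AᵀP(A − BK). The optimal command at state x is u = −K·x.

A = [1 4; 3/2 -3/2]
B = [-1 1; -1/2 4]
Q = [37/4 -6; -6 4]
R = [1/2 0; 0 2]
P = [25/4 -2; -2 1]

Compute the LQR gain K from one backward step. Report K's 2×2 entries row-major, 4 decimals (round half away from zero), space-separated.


-0.6313 -4.5300 0.2089 -0.8003

BᵀP = [-5.2500 1.5000; -1.7500 2.0000]
S = R + BᵀPB = [1/2 0; 0 2] + [4.5000 0.7500; 0.7500 6.2500] = [5.0000 0.7500; 0.7500 8.2500]
BᵀPA = [-3.0000 -23.2500; 1.2500 -10.0000]
K = S⁻¹·BᵀPA = [-0.6313 -4.5300; 0.2089 -0.8003]
A−BK = [0.1598 0.2704; 0.3487 -0.5637]
AᵀP(A−BK) = [0.3449 1.1605; 1.1605 12.9255]
P' = Q + AᵀP(A−BK) = [9.5949 -4.8395; -4.8395 16.9255]
tr(P') = 26.5204


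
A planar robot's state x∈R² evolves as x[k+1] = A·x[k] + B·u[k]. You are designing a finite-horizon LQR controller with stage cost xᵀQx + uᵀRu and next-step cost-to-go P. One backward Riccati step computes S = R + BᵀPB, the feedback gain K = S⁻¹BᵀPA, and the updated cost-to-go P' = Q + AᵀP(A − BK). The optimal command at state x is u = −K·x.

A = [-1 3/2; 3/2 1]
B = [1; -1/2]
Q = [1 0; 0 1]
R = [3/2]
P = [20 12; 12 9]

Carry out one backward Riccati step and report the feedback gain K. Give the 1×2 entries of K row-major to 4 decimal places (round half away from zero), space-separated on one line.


BᵀP = [14.0000 7.5000]
S = R + BᵀPB = [3/2] + [10.2500] = [11.7500]
BᵀPA = [-2.7500 28.5000]
K = S⁻¹·BᵀPA = [-0.2340 2.4255]
A−BK = [-0.7660 -0.9255; 1.3830 2.2128]
AᵀP(A−BK) = [3.6064 5.1702; 5.1702 20.8723]
P' = Q + AᵀP(A−BK) = [4.6064 5.1702; 5.1702 21.8723]
tr(P') = 26.4787

-0.2340 2.4255


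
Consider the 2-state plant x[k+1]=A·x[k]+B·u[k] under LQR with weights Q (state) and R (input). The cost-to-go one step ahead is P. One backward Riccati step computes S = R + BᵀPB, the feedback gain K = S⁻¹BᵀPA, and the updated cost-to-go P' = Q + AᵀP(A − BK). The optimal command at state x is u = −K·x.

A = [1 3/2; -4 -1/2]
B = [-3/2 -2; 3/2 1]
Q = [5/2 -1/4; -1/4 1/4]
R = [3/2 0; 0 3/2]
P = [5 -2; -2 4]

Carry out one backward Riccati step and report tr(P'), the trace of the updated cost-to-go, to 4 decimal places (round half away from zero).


BᵀP = [-10.5000 9.0000; -12.0000 8.0000]
S = R + BᵀPB = [3/2 0; 0 3/2] + [29.2500 30.0000; 30.0000 32.0000] = [30.7500 30.0000; 30.0000 33.5000]
BᵀPA = [-46.5000 -20.2500; -44.0000 -22.0000]
K = S⁻¹·BᵀPA = [-1.8271 -0.1412; 0.3228 -0.5303]
A−BK = [-1.0951 0.2277; -1.5821 0.2421]
AᵀP(A−BK) = [14.2421 -1.3977; -1.3977 0.7248]
P' = Q + AᵀP(A−BK) = [16.7421 -1.6477; -1.6477 0.9748]
tr(P') = 17.7169

17.7169


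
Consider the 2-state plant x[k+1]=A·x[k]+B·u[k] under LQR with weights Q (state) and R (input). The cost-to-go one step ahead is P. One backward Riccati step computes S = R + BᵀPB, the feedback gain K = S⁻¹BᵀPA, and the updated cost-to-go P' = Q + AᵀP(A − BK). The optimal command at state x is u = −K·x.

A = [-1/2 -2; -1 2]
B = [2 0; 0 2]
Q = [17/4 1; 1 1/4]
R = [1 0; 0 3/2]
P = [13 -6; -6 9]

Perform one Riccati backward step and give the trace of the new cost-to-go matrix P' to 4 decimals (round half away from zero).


7.3483

BᵀP = [26.0000 -12.0000; -12.0000 18.0000]
S = R + BᵀPB = [1 0; 0 3/2] + [52.0000 -24.0000; -24.0000 36.0000] = [53.0000 -24.0000; -24.0000 37.5000]
BᵀPA = [-1.0000 -76.0000; -12.0000 60.0000]
K = S⁻¹·BᵀPA = [-0.2306 -0.9989; -0.4676 0.9607]
A−BK = [-0.0388 -0.0021; -0.0648 0.0786]
AᵀP(A−BK) = [0.4083 -0.4708; -0.4708 2.4400]
P' = Q + AᵀP(A−BK) = [4.6583 0.5292; 0.5292 2.6900]
tr(P') = 7.3483


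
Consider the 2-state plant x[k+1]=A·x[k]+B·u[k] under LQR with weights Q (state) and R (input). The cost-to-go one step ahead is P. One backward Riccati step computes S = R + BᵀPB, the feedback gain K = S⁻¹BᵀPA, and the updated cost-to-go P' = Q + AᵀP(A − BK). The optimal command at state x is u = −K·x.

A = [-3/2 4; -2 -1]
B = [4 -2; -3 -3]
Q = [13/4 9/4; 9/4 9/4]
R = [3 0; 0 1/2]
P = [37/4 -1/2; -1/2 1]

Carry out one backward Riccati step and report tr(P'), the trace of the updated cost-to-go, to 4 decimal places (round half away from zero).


7.5987

BᵀP = [38.5000 -5.0000; -17.0000 -2.0000]
S = R + BᵀPB = [3 0; 0 1/2] + [169.0000 -62.0000; -62.0000 40.0000] = [172.0000 -62.0000; -62.0000 40.5000]
BᵀPA = [-47.7500 159.0000; 29.5000 -66.0000]
K = S⁻¹·BᵀPA = [-0.0336 0.7519; 0.6770 -0.4785]
A−BK = [-0.0117 0.0352; -0.0699 -0.1799]
AᵀP(A−BK) = [0.2379 -0.2288; -0.2288 1.8608]
P' = Q + AᵀP(A−BK) = [3.4879 2.0212; 2.0212 4.1108]
tr(P') = 7.5987


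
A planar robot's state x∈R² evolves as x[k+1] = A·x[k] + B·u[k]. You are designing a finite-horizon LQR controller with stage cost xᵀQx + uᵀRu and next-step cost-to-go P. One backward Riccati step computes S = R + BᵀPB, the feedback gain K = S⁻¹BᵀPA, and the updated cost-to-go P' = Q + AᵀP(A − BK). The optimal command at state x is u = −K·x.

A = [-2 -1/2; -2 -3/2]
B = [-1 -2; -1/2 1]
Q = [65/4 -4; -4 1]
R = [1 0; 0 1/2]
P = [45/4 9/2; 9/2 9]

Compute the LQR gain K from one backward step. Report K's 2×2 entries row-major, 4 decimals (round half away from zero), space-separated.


2.6915 1.5619 -0.3410 -0.5237

BᵀP = [-13.5000 -9.0000; -18.0000 0.0000]
S = R + BᵀPB = [1 0; 0 1/2] + [18.0000 18.0000; 18.0000 36.0000] = [19.0000 18.0000; 18.0000 36.5000]
BᵀPA = [45.0000 20.2500; 36.0000 9.0000]
K = S⁻¹·BᵀPA = [2.6915 1.5619; -0.3410 -0.5237]
A−BK = [0.0095 0.0145; -0.3133 -0.1954]
AᵀP(A−BK) = [8.1597 4.8166; 4.8166 2.8970]
P' = Q + AᵀP(A−BK) = [24.4097 0.8166; 0.8166 3.8970]
tr(P') = 28.3067


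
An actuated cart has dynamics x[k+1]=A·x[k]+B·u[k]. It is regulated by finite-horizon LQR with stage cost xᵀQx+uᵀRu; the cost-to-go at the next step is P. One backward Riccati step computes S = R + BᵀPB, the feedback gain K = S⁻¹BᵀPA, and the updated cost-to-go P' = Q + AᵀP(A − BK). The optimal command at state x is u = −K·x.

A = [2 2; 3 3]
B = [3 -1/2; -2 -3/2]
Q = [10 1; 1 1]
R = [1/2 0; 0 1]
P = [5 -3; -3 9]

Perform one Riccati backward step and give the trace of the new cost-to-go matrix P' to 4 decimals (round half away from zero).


BᵀP = [21.0000 -27.0000; 2.0000 -12.0000]
S = R + BᵀPB = [1/2 0; 0 1] + [117.0000 30.0000; 30.0000 17.0000] = [117.5000 30.0000; 30.0000 18.0000]
BᵀPA = [-39.0000 -39.0000; -32.0000 -32.0000]
K = S⁻¹·BᵀPA = [0.2123 0.2123; -2.1317 -2.1317]
A−BK = [0.2971 0.2971; 0.2272 0.2272]
AᵀP(A−BK) = [5.0675 5.0675; 5.0675 5.0675]
P' = Q + AᵀP(A−BK) = [15.0675 6.0675; 6.0675 6.0675]
tr(P') = 21.1350

21.1350


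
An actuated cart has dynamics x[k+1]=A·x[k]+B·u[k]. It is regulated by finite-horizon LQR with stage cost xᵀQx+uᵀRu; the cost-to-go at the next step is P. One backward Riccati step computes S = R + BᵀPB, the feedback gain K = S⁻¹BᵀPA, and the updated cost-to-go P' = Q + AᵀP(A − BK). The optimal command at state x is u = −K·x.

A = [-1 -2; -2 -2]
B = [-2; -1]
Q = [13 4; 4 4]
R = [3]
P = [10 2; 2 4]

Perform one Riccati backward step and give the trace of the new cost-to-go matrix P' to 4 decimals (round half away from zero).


31.2909

BᵀP = [-22.0000 -8.0000]
S = R + BᵀPB = [3] + [52.0000] = [55.0000]
BᵀPA = [38.0000 60.0000]
K = S⁻¹·BᵀPA = [0.6909 1.0909]
A−BK = [0.3818 0.1818; -1.3091 -0.9091]
AᵀP(A−BK) = [7.7455 6.5455; 6.5455 6.5455]
P' = Q + AᵀP(A−BK) = [20.7455 10.5455; 10.5455 10.5455]
tr(P') = 31.2909


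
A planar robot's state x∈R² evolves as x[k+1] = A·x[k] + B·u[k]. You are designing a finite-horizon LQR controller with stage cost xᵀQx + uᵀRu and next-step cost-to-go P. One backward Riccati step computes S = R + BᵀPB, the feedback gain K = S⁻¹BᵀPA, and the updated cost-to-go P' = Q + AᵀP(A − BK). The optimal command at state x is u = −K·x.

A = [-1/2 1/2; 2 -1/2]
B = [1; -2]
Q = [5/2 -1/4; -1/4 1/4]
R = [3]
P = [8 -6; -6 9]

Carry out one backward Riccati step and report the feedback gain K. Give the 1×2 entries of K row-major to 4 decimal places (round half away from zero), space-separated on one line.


BᵀP = [20.0000 -24.0000]
S = R + BᵀPB = [3] + [68.0000] = [71.0000]
BᵀPA = [-58.0000 22.0000]
K = S⁻¹·BᵀPA = [-0.8169 0.3099]
A−BK = [0.3169 0.1901; 0.3662 0.1197]
AᵀP(A−BK) = [2.6197 -0.5282; -0.5282 0.4331]
P' = Q + AᵀP(A−BK) = [5.1197 -0.7782; -0.7782 0.6831]
tr(P') = 5.8028

-0.8169 0.3099


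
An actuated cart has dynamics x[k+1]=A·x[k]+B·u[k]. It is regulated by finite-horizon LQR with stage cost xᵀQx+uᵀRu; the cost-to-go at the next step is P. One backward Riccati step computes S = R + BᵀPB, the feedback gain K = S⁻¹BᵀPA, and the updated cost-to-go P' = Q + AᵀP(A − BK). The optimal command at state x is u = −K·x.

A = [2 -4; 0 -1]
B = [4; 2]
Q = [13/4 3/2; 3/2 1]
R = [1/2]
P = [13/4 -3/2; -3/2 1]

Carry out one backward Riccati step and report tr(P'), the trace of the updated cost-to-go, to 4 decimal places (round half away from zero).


6.0654

BᵀP = [10.0000 -4.0000]
S = R + BᵀPB = [1/2] + [32.0000] = [32.5000]
BᵀPA = [20.0000 -36.0000]
K = S⁻¹·BᵀPA = [0.6154 -1.1077]
A−BK = [-0.4615 0.4308; -1.2308 1.2154]
AᵀP(A−BK) = [0.6923 -0.8462; -0.8462 1.1231]
P' = Q + AᵀP(A−BK) = [3.9423 0.6538; 0.6538 2.1231]
tr(P') = 6.0654


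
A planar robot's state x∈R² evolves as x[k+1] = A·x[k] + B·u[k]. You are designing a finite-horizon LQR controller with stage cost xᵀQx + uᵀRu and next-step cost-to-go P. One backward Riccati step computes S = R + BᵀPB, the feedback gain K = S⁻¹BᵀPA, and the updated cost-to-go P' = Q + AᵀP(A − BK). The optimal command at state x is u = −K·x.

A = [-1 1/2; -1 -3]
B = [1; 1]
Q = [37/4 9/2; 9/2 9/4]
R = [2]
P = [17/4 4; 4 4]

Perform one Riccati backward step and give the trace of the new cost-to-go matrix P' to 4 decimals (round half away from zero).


16.6986

BᵀP = [8.2500 8.0000]
S = R + BᵀPB = [2] + [16.2500] = [18.2500]
BᵀPA = [-16.2500 -19.8750]
K = S⁻¹·BᵀPA = [-0.8904 -1.0890]
A−BK = [-0.1096 1.5890; -0.1096 -1.9110]
AᵀP(A−BK) = [1.7808 2.1781; 2.1781 3.4178]
P' = Q + AᵀP(A−BK) = [11.0308 6.6781; 6.6781 5.6678]
tr(P') = 16.6986


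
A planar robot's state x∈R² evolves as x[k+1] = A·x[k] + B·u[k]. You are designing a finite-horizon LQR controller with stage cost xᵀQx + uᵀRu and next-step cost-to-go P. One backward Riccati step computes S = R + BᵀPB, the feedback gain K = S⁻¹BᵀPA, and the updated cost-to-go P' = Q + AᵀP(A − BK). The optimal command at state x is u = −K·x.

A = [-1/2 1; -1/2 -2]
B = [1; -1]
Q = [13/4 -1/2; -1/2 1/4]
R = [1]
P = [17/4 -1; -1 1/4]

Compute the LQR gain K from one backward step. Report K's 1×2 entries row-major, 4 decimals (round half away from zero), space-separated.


-0.2667 1.0333

BᵀP = [5.2500 -1.2500]
S = R + BᵀPB = [1] + [6.5000] = [7.5000]
BᵀPA = [-2.0000 7.7500]
K = S⁻¹·BᵀPA = [-0.2667 1.0333]
A−BK = [-0.2333 -0.0333; -0.7667 -0.9667]
AᵀP(A−BK) = [0.0917 -0.3083; -0.3083 1.2417]
P' = Q + AᵀP(A−BK) = [3.3417 -0.8083; -0.8083 1.4917]
tr(P') = 4.8333


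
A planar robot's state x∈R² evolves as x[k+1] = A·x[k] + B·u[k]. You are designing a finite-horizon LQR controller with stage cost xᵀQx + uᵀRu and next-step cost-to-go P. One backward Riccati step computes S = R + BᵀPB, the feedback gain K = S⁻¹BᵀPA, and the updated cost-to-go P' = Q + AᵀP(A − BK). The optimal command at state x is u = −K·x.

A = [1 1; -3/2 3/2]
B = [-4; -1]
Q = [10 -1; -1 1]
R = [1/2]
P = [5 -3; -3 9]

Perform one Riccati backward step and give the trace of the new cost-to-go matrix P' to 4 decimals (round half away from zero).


BᵀP = [-17.0000 3.0000]
S = R + BᵀPB = [1/2] + [65.0000] = [65.5000]
BᵀPA = [-21.5000 -12.5000]
K = S⁻¹·BᵀPA = [-0.3282 -0.1908]
A−BK = [-0.3130 0.2366; -1.8282 1.3092]
AᵀP(A−BK) = [27.1927 -19.3531; -19.3531 13.8645]
P' = Q + AᵀP(A−BK) = [37.1927 -20.3531; -20.3531 14.8645]
tr(P') = 52.0573

52.0573


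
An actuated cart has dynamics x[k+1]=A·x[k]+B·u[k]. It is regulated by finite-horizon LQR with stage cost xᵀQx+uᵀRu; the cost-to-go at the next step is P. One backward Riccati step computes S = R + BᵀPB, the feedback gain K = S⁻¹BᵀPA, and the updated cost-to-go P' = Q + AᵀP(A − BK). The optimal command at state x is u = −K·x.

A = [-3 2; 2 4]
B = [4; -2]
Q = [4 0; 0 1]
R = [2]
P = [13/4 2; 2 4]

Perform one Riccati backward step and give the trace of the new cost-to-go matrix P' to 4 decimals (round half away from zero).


107.5395

BᵀP = [9.0000 0.0000]
S = R + BᵀPB = [2] + [36.0000] = [38.0000]
BᵀPA = [-27.0000 18.0000]
K = S⁻¹·BᵀPA = [-0.7105 0.4737]
A−BK = [-0.1579 0.1053; 0.5789 4.9474]
AᵀP(A−BK) = [2.0658 9.2895; 9.2895 100.4737]
P' = Q + AᵀP(A−BK) = [6.0658 9.2895; 9.2895 101.4737]
tr(P') = 107.5395


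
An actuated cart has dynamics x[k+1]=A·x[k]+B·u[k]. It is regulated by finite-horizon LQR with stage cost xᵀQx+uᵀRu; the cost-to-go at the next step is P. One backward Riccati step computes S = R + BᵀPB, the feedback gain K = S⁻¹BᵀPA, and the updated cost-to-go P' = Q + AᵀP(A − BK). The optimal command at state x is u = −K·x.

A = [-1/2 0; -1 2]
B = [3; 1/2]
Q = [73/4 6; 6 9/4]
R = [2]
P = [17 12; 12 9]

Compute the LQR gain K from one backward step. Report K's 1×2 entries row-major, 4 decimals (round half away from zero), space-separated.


-0.3571 0.4191

BᵀP = [57.0000 40.5000]
S = R + BᵀPB = [2] + [191.2500] = [193.2500]
BᵀPA = [-69.0000 81.0000]
K = S⁻¹·BᵀPA = [-0.3571 0.4191]
A−BK = [0.5712 -1.2574; -0.8215 1.7904]
AᵀP(A−BK) = [0.6135 -1.0789; -1.0789 2.0492]
P' = Q + AᵀP(A−BK) = [18.8635 4.9211; 4.9211 4.2992]
tr(P') = 23.1627
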